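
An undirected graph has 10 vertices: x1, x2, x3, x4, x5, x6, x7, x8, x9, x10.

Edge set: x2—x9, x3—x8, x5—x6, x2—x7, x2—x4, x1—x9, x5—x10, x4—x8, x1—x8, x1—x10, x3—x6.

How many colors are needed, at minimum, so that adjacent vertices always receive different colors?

3

The cycle x9-x2-x4-x8-x1-x9 has odd length 5, so it cannot be 2-colored; at least 3 colors are needed.
3 colors suffice: color 1 → {x2, x6, x8, x10}; color 2 → {x1, x3, x4, x5, x7}; color 3 → {x9}. No two adjacent vertices share a color.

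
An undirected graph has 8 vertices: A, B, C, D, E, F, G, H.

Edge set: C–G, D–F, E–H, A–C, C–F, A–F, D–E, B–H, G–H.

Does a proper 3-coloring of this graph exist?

The chromatic number is 3. A, C, F are pairwise adjacent, so at least 3 colors are needed.
3 colors suffice: color 1 → {C, D, H}; color 2 → {B, E, F, G}; color 3 → {A}.
That is already a proper 3-coloring.

Yes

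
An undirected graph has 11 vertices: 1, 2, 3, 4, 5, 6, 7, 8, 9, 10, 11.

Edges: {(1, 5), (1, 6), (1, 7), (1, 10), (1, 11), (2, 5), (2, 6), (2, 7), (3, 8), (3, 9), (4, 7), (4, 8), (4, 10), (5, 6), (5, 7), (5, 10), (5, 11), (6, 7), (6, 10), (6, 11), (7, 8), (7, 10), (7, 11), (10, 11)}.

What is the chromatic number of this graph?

6

1, 5, 6, 7, 10, 11 form a clique, so at least 6 colors are needed.
One proper 6-coloring: 1=purple, 2=green, 3=red, 4=blue, 5=yellow, 6=blue, 7=red, 8=green, 9=blue, 10=green, 11=orange. Each edge has distinct colors on its endpoints.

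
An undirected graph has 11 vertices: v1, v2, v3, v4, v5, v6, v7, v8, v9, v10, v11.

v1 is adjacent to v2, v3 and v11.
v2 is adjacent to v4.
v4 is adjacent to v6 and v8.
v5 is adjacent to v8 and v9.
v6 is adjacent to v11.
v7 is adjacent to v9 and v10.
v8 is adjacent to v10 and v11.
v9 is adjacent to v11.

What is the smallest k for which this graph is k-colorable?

The cycle v4-v2-v1-v11-v8-v4 has odd length 5, so it cannot be 2-colored; at least 3 colors are needed.
A valid assignment using 3 colors: v1=2, v2=3, v3=1, v4=1, v5=1, v6=2, v7=3, v8=2, v9=2, v10=1, v11=1. No two adjacent vertices share a color.

3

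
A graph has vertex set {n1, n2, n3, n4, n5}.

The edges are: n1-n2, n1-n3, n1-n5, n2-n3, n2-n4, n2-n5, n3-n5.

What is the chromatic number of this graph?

4

n1, n2, n3, n5 are mutually adjacent (a clique of size 4), so at least 4 colors are needed.
One proper 4-coloring: n1=2, n2=1, n3=4, n4=2, n5=3. Every edge joins two different colors.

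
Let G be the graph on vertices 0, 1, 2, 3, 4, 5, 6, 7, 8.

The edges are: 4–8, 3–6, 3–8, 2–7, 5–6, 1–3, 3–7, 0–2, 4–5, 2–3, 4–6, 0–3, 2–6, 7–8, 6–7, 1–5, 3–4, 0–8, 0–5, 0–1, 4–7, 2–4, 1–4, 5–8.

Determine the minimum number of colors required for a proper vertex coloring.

2, 3, 4, 6, 7 are pairwise adjacent (a clique of size 5), so at least 5 colors are needed.
5 colors suffice: color a → {0, 4}; color b → {3, 5}; color c → {1, 6, 8}; color d → {2}; color e → {7}. Each edge has distinct colors on its endpoints.

5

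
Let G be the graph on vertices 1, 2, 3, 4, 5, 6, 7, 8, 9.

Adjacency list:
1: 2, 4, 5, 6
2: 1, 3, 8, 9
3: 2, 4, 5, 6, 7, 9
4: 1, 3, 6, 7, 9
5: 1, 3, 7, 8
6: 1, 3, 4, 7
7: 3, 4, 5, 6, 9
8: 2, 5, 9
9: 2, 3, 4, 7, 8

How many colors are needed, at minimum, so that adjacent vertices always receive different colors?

3, 4, 6, 7 form a clique, so at least 4 colors are needed.
A valid assignment using 4 colors: 1=a, 2=b, 3=a, 4=b, 5=b, 6=d, 7=c, 8=a, 9=d. No two adjacent vertices share a color.

4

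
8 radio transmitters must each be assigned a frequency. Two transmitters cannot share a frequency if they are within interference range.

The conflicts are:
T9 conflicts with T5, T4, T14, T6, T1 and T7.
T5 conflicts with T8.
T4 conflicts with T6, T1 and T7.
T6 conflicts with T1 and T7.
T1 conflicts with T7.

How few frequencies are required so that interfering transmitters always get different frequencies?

T9, T4, T6, T1, T7 are mutually in conflict, so at least 5 frequencies are needed.
Using 5 frequencies: T9=1, T5=2, T4=2, T14=2, T6=3, T1=4, T7=5, T8=1. Each listed conflict is separated.

5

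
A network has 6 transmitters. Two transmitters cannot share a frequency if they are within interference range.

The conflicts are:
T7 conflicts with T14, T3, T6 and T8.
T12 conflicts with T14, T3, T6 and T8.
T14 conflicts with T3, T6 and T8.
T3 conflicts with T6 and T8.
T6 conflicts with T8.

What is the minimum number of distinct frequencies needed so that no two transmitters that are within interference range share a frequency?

5

T7, T14, T3, T6, T8 are mutually in conflict, so at least 5 frequencies are needed.
5 frequencies suffice: frequency 1 → {T14}; frequency 2 → {T8}; frequency 3 → {T3}; frequency 4 → {T6}; frequency 5 → {T7, T12}. No two conflicting transmitters share a frequency.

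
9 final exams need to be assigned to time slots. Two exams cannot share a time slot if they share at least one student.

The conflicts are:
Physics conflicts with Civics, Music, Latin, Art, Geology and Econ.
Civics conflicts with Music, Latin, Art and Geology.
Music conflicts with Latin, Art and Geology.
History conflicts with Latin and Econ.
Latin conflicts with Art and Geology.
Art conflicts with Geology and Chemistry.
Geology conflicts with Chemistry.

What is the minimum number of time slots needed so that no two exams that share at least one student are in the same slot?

Physics, Civics, Music, Latin, Art, Geology all conflict with each other, so at least 6 time slots are needed.
6 time slots suffice: time slot 1 → {Physics, History, Chemistry}; time slot 2 → {Art, Econ}; time slot 3 → {Latin}; time slot 4 → {Geology}; time slot 5 → {Music}; time slot 6 → {Civics}. No two conflicting exams share a time slot.

6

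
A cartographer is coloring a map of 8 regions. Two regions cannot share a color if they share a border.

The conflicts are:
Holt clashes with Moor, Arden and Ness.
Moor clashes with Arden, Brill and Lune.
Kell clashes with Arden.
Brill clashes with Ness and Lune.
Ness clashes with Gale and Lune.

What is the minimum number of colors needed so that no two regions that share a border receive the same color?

3

Moor, Brill, Lune all conflict with each other, so at least 3 colors are needed.
3 colors suffice: color 1 → {Moor, Kell, Ness}; color 2 → {Holt, Gale, Lune}; color 3 → {Arden, Brill}. No two conflicting regions share a color.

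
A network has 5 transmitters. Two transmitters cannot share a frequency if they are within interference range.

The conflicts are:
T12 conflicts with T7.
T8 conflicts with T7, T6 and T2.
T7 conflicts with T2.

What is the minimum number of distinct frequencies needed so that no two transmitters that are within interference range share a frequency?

3

T8, T7, T2 are mutually in conflict, so at least 3 frequencies are needed.
Using 3 frequencies: T12=2, T8=2, T7=1, T6=1, T2=3. No two conflicting transmitters share a frequency.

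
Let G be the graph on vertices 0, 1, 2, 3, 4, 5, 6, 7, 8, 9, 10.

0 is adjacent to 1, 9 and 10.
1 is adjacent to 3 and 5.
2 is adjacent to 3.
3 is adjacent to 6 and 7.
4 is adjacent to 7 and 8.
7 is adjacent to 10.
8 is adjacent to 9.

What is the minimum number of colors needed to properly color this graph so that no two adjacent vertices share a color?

3

The cycle 10-0-1-3-7-10 has odd length 5, so it cannot be 2-colored; at least 3 colors are needed.
3 colors suffice: color red → {0, 3, 5, 8}; color blue → {1, 2, 6, 7, 9}; color green → {4, 10}. Each edge has distinct colors on its endpoints.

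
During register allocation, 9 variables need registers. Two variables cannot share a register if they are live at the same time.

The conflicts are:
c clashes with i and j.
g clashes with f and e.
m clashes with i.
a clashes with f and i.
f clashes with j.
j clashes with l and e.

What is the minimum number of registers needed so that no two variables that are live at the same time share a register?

The cycle f-a-i-c-j-f has odd length 5, so it cannot be 2-colored; at least 3 registers are needed.
3 registers suffice: register 1 → {g, i, j}; register 2 → {c, m, f, l, e}; register 3 → {a}. Each listed conflict is separated.

3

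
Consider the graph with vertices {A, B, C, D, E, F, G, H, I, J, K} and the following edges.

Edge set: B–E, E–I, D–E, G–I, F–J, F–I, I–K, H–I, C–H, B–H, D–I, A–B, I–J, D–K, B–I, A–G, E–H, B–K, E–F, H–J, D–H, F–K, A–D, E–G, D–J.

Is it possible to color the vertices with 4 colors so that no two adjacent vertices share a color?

The chromatic number is 4. B, E, H, I are mutually adjacent (a clique of size 4), so at least 4 colors are needed.
4 colors suffice: color 1 → {A, C, I}; color 2 → {F, G, H}; color 3 → {E, J, K}; color 4 → {B, D}.
That is already a proper 4-coloring.

Yes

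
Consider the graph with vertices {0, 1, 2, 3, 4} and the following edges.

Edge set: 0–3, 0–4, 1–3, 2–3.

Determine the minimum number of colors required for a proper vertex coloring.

2

1 and 3 are adjacent, so at least 2 colors are needed.
2 colors suffice: color red → {3, 4}; color blue → {0, 1, 2}. Each edge has distinct colors on its endpoints.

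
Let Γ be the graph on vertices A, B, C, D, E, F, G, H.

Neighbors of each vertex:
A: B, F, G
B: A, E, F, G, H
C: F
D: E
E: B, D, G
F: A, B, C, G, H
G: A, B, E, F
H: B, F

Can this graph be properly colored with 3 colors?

A, B, F, G form a clique, so at least 4 colors are needed.
So 3 colors are not enough.

No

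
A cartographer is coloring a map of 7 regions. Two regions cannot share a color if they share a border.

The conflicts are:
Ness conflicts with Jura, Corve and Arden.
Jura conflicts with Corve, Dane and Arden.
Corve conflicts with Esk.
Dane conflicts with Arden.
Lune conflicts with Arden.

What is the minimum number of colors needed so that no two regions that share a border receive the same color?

3

Jura, Dane, Arden pairwise conflict, so at least 3 colors are needed.
3 colors suffice: color 1 → {Corve, Arden}; color 2 → {Jura, Lune, Esk}; color 3 → {Ness, Dane}. Each listed conflict is separated.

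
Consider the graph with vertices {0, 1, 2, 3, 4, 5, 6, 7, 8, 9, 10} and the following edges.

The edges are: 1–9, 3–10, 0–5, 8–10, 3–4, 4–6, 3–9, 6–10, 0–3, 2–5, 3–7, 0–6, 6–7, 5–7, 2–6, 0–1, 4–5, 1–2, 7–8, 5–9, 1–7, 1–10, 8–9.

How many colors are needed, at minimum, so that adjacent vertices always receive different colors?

8 and 10 are adjacent, so at least 2 colors are needed.
A valid assignment using 2 colors: 0=a, 1=b, 2=a, 3=b, 4=a, 5=b, 6=b, 7=a, 8=b, 9=a, 10=a. Each edge has distinct colors on its endpoints.

2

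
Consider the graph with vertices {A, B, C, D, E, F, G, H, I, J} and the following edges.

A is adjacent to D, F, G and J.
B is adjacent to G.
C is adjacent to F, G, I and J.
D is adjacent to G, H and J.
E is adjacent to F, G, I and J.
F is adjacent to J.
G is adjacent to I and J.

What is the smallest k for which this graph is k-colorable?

A, D, G, J are mutually adjacent (a clique of size 4), so at least 4 colors are needed.
4 colors suffice: A=4, B=2, C=3, D=3, E=3, F=1, G=1, H=1, I=2, J=2. Every edge joins two different colors.

4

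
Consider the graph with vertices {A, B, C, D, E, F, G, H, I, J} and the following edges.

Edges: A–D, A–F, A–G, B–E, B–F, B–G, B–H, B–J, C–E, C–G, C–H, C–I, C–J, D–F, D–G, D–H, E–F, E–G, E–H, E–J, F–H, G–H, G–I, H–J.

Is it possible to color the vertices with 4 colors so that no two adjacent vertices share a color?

The chromatic number is 4. B, E, F, H are pairwise adjacent (a clique of size 4), so at least 4 colors are needed.
4 colors suffice: color red → {A, H, I}; color blue → {F, G, J}; color green → {D, E}; color yellow → {B, C}.
That is already a proper 4-coloring.

Yes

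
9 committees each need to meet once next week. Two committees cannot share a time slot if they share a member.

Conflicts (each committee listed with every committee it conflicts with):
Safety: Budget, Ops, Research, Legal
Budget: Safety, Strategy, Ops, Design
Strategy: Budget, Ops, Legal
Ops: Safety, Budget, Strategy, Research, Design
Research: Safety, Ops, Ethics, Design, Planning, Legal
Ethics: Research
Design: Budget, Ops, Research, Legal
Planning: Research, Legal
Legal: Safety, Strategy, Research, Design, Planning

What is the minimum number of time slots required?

Budget, Strategy, Ops pairwise conflict, so at least 3 time slots are needed.
3 time slots suffice: time slot 1 → {Budget, Research}; time slot 2 → {Ops, Ethics, Legal}; time slot 3 → {Safety, Strategy, Design, Planning}. No two conflicting committees share a time slot.

3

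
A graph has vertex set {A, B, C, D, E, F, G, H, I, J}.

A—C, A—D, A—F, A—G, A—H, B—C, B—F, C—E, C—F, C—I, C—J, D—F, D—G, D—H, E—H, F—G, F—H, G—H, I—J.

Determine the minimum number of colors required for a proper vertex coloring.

5

A, D, F, G, H form a clique, so at least 5 colors are needed.
5 colors suffice: color red → {E, F, J}; color blue → {C, H}; color green → {A, B, I}; color yellow → {G}; color purple → {D}. Each edge has distinct colors on its endpoints.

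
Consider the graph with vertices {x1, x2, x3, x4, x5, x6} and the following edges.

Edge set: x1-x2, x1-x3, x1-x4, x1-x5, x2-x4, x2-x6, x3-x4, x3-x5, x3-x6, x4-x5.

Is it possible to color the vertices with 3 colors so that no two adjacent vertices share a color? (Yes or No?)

x1, x3, x4, x5 are pairwise adjacent (a clique of size 4), so at least 4 colors are needed.
So 3 colors are not enough.

No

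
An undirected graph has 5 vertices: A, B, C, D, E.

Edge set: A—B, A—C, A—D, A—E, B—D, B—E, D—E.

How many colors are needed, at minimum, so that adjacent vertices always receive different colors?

A, B, D, E are mutually adjacent (a clique of size 4), so at least 4 colors are needed.
A valid assignment using 4 colors: A=1, B=2, C=2, D=3, E=4. Each edge has distinct colors on its endpoints.

4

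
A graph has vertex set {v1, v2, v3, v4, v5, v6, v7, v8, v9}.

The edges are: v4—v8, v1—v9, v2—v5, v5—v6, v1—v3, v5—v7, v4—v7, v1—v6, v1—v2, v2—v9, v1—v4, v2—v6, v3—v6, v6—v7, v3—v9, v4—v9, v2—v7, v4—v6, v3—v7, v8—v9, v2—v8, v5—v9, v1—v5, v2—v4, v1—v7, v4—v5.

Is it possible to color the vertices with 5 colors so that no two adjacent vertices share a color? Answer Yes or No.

No

v1, v2, v4, v5, v6, v7 form a clique, so at least 6 colors are needed.
So 5 colors are not enough.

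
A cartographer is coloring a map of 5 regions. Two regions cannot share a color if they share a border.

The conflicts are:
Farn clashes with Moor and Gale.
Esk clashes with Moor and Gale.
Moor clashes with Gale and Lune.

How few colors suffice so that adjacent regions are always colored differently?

3

Farn, Moor, Gale all conflict with each other, so at least 3 colors are needed.
3 colors suffice: color 1 → {Moor}; color 2 → {Gale, Lune}; color 3 → {Farn, Esk}. Each listed conflict is separated.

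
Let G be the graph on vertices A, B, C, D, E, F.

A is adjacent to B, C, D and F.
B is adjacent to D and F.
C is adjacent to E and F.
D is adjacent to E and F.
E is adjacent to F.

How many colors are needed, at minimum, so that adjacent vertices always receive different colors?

A, B, D, F form a clique, so at least 4 colors are needed.
One proper 4-coloring: A=2, B=4, C=3, D=3, E=2, F=1. No two adjacent vertices share a color.

4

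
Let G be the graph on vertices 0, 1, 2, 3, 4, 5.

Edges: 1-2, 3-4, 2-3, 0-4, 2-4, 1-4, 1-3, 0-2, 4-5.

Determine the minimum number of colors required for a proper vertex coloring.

4

1, 2, 3, 4 are pairwise adjacent (a clique of size 4), so at least 4 colors are needed.
One proper 4-coloring: 0=c, 1=d, 2=b, 3=c, 4=a, 5=b. Every edge joins two different colors.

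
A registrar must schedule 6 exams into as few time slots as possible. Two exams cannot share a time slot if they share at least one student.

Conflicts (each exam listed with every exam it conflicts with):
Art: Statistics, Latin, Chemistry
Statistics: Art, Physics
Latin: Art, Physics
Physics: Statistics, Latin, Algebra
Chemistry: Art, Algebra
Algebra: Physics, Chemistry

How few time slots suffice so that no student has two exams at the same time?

3

The cycle Physics-Algebra-Chemistry-Art-Latin-Physics has odd length 5, so it cannot be 2-colored; at least 3 time slots are needed.
3 time slots suffice: time slot 1 → {Art, Physics}; time slot 2 → {Statistics, Latin, Chemistry}; time slot 3 → {Algebra}. No two conflicting exams share a time slot.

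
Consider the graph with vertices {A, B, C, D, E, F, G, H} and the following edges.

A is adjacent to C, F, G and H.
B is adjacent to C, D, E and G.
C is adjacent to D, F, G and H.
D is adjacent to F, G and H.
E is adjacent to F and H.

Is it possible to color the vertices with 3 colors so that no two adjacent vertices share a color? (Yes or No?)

No

B, C, D, G are mutually adjacent (a clique of size 4), so at least 4 colors are needed.
So 3 colors are not enough.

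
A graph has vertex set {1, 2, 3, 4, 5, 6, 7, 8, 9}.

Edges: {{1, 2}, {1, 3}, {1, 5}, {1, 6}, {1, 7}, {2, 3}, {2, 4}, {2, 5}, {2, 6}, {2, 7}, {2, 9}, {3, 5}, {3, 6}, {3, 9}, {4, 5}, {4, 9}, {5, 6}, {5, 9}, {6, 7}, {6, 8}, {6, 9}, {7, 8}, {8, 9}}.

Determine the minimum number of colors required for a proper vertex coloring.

5

1, 2, 3, 5, 6 are pairwise adjacent (a clique of size 5), so at least 5 colors are needed.
One proper 5-coloring: 1=c, 2=b, 3=e, 4=a, 5=d, 6=a, 7=d, 8=b, 9=c. Each edge has distinct colors on its endpoints.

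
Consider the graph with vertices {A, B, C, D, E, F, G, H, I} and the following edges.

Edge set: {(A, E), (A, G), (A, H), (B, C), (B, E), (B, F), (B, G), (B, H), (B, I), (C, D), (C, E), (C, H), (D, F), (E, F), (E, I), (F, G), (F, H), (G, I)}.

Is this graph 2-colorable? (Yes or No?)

No

B, E, F are pairwise adjacent, so at least 3 colors are needed.
So 2 colors are not enough.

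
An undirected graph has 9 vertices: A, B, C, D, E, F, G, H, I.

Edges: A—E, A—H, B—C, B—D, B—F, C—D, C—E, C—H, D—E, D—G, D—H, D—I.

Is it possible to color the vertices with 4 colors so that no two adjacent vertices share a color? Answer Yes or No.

The chromatic number is 3. C, D, H form a triangle, so at least 3 colors are needed.
3 colors suffice: color 1 → {A, D, F}; color 2 → {C, G, I}; color 3 → {B, E, H}.
Since 4 ≥ 3, a proper 4-coloring certainly exists.

Yes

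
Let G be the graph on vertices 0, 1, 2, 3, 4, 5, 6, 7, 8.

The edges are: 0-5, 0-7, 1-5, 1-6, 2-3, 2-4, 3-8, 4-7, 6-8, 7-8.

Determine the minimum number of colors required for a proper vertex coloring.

The cycle 2-3-8-7-4-2 has odd length 5, so it cannot be 2-colored; at least 3 colors are needed.
One proper 3-coloring: 0=b, 1=a, 2=c, 3=a, 4=b, 5=c, 6=c, 7=a, 8=b. Every edge joins two different colors.

3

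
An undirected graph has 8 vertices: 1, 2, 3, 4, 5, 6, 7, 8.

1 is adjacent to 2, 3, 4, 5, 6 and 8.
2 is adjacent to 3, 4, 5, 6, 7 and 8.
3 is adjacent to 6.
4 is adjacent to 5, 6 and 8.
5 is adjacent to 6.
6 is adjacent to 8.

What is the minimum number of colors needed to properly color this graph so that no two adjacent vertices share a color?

1, 2, 4, 6, 8 are mutually adjacent (a clique of size 5), so at least 5 colors are needed.
5 colors suffice: color red → {2}; color blue → {6, 7}; color green → {1}; color yellow → {3, 4}; color purple → {5, 8}. Every edge joins two different colors.

5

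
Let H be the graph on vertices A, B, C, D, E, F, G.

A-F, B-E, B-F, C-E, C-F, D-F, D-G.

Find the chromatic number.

2

D and G are adjacent, so at least 2 colors are needed.
2 colors suffice: A=2, B=2, C=2, D=2, E=1, F=1, G=1. No two adjacent vertices share a color.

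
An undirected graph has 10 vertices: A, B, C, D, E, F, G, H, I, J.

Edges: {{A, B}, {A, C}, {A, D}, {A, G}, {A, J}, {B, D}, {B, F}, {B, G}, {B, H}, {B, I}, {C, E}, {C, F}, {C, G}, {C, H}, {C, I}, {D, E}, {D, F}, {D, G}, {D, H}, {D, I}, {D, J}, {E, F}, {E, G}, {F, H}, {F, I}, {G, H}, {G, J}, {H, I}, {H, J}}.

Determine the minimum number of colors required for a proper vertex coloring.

B, D, F, H, I are pairwise adjacent (a clique of size 5), so at least 5 colors are needed.
5 colors suffice: color red → {C, D}; color blue → {A, E, H}; color green → {F, G}; color yellow → {B, J}; color purple → {I}. No two adjacent vertices share a color.

5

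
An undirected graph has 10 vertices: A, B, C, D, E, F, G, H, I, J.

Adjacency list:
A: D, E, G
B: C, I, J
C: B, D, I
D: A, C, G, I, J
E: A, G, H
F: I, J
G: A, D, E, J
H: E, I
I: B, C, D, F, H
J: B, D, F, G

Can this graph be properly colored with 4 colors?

The chromatic number is 3. D, G, J form a triangle, so at least 3 colors are needed.
3 colors suffice: A=2, B=1, C=3, D=1, E=1, F=1, G=3, H=3, I=2, J=2.
Since 4 ≥ 3, a proper 4-coloring certainly exists.

Yes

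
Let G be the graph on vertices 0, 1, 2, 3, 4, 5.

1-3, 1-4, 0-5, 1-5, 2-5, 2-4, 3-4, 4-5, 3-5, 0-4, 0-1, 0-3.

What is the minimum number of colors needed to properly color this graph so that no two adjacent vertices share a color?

5

0, 1, 3, 4, 5 are pairwise adjacent (a clique of size 5), so at least 5 colors are needed.
5 colors suffice: 0=e, 1=d, 2=c, 3=c, 4=b, 5=a. Each edge has distinct colors on its endpoints.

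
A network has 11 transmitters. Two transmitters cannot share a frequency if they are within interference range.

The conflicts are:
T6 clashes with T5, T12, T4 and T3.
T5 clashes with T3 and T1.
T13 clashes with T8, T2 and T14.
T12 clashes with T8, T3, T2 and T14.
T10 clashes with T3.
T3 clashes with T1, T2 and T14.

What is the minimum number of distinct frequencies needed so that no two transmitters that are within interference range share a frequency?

T5, T3, T1 pairwise conflict, so at least 3 frequencies are needed.
Using 3 frequencies: T6=3, T5=2, T13=1, T12=2, T10=2, T8=3, T4=1, T3=1, T1=3, T2=3, T14=3. Each listed conflict is separated.

3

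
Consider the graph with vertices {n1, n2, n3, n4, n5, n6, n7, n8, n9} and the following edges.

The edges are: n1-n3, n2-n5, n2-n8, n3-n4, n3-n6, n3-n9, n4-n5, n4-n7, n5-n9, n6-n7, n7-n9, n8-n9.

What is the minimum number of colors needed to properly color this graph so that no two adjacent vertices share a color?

n4 and n7 are adjacent, so at least 2 colors are needed.
2 colors suffice: color R → {n3, n5, n7, n8}; color B → {n1, n2, n4, n6, n9}. Each edge has distinct colors on its endpoints.

2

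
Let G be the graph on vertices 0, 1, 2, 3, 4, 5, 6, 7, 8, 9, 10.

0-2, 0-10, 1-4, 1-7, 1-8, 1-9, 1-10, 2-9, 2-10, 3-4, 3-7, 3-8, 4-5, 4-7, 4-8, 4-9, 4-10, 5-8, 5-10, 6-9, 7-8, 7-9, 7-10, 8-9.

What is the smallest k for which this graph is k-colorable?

5

1, 4, 7, 8, 9 form a clique, so at least 5 colors are needed.
A valid assignment using 5 colors: 0=c, 1=e, 2=a, 3=b, 4=a, 5=c, 6=a, 7=c, 8=d, 9=b, 10=b. Each edge has distinct colors on its endpoints.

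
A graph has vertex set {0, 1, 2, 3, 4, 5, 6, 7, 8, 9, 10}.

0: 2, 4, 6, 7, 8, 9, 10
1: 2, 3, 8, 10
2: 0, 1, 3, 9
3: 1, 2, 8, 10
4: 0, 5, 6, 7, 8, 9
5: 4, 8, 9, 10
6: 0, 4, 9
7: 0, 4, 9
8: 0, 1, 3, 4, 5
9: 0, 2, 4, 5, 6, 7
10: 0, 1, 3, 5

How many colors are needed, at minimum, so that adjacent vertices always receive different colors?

0, 4, 7, 9 form a clique, so at least 4 colors are needed.
4 colors suffice: color a → {0, 3, 5}; color b → {2, 4, 10}; color c → {8, 9}; color d → {1, 6, 7}. Every edge joins two different colors.

4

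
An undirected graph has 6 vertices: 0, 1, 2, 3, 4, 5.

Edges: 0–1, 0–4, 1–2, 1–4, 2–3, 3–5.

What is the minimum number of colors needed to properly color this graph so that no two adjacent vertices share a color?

0, 1, 4 are mutually adjacent, so at least 3 colors are needed.
A valid assignment using 3 colors: 0=blue, 1=red, 2=blue, 3=red, 4=green, 5=blue. No two adjacent vertices share a color.

3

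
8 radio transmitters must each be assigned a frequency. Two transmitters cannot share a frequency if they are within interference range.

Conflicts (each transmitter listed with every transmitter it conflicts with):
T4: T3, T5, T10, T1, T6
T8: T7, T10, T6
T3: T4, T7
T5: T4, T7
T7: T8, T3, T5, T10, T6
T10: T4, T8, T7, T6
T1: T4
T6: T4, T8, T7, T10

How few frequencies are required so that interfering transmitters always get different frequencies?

4

T8, T7, T10, T6 are mutually in conflict, so at least 4 frequencies are needed.
4 frequencies suffice: T4=1, T8=4, T3=2, T5=2, T7=1, T10=2, T1=2, T6=3. Each listed conflict is separated.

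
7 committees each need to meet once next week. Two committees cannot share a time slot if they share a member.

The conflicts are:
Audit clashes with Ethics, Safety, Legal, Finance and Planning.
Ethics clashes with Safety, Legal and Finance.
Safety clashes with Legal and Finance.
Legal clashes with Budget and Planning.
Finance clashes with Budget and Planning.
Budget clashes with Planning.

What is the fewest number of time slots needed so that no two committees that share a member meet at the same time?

4

Audit, Ethics, Safety, Legal are mutually in conflict, so at least 4 time slots are needed.
Using 4 time slots: Audit=1, Ethics=4, Safety=3, Legal=2, Finance=2, Budget=1, Planning=3. Every pair that conflicts lands in different time slots.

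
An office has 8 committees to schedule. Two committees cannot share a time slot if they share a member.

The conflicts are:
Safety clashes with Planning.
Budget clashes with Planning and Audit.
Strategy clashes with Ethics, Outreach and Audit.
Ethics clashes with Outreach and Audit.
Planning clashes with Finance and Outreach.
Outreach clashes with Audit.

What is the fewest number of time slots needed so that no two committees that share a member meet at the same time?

4

Strategy, Ethics, Outreach, Audit all conflict with each other, so at least 4 time slots are needed.
A valid assignment using 4 time slots: Safety=1, Budget=1, Strategy=4, Ethics=3, Planning=2, Finance=1, Outreach=1, Audit=2. Every pair that conflicts lands in different time slots.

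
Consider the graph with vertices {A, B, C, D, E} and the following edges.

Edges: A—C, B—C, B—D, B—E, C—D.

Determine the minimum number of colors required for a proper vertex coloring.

3

B, C, D form a triangle, so at least 3 colors are needed.
3 colors suffice: A=2, B=2, C=1, D=3, E=1. No two adjacent vertices share a color.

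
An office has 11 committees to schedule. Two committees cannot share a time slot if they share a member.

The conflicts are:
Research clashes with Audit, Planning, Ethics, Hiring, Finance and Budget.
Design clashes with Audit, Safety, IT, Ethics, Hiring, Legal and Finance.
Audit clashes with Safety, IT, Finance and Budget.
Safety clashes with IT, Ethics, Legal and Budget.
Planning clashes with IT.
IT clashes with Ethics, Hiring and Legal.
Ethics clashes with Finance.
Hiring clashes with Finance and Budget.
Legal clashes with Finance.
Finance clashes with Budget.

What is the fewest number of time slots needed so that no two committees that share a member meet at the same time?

4

Research, Hiring, Finance, Budget pairwise conflict, so at least 4 time slots are needed.
A valid assignment using 4 time slots: Research=3, Design=2, Audit=4, Safety=3, Planning=2, IT=1, Ethics=4, Hiring=4, Legal=4, Finance=1, Budget=2. No two conflicting committees share a time slot.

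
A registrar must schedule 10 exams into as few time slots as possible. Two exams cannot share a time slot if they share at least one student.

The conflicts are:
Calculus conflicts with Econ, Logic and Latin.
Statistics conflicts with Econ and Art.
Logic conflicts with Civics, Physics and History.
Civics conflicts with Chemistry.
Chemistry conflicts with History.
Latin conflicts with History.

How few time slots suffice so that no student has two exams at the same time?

Statistics and Econ conflict, so at least 2 time slots are needed.
2 time slots suffice: time slot 1 → {Econ, Logic, Art, Chemistry, Latin}; time slot 2 → {Calculus, Statistics, Civics, Physics, History}. No two conflicting exams share a time slot.

2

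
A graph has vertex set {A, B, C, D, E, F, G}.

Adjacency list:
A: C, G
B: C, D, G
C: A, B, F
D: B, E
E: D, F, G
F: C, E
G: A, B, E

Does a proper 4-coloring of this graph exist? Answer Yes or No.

Yes

The chromatic number is 3. The cycle F-E-G-B-C-F has odd length 5, so it cannot be 2-colored; at least 3 colors are needed.
A valid assignment using 3 colors: A=blue, B=blue, C=red, D=red, E=blue, F=green, G=red.
Since 4 ≥ 3, a proper 4-coloring certainly exists.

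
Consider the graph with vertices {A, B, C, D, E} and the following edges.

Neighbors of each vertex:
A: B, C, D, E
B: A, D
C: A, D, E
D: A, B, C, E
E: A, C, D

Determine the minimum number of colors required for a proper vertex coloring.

4

A, C, D, E are pairwise adjacent (a clique of size 4), so at least 4 colors are needed.
4 colors suffice: color 1 → {A}; color 2 → {D}; color 3 → {B, C}; color 4 → {E}. No two adjacent vertices share a color.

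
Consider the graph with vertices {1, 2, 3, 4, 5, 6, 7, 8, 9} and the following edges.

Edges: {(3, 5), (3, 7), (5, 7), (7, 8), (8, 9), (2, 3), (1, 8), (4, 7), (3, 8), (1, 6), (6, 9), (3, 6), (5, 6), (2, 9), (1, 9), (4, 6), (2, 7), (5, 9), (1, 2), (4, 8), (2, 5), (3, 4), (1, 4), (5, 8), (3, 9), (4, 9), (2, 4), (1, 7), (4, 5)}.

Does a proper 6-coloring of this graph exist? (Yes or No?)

The chromatic number is 5. 2, 3, 4, 5, 7 are pairwise adjacent (a clique of size 5), so at least 5 colors are needed.
5 colors suffice: 1=blue, 2=purple, 3=blue, 4=red, 5=green, 6=purple, 7=yellow, 8=purple, 9=yellow.
Since 6 ≥ 5, a proper 6-coloring certainly exists.

Yes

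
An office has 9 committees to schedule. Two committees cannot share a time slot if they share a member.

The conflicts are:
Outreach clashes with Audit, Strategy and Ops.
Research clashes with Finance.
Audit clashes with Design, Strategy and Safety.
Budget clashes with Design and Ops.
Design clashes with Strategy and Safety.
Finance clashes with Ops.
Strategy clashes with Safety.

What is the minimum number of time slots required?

Audit, Design, Strategy, Safety are mutually in conflict, so at least 4 time slots are needed.
4 time slots suffice: time slot 1 → {Research, Audit, Ops}; time slot 2 → {Budget, Finance, Strategy}; time slot 3 → {Outreach, Design}; time slot 4 → {Safety}. Each listed conflict is separated.

4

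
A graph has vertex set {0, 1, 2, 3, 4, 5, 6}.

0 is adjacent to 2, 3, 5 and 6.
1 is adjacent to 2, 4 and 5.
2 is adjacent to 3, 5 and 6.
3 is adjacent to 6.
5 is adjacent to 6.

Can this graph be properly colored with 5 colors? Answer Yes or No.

The chromatic number is 4. 0, 2, 3, 6 are pairwise adjacent (a clique of size 4), so at least 4 colors are needed.
One proper 4-coloring: 0=d, 1=b, 2=a, 3=c, 4=a, 5=c, 6=b.
Since 5 ≥ 4, a proper 5-coloring certainly exists.

Yes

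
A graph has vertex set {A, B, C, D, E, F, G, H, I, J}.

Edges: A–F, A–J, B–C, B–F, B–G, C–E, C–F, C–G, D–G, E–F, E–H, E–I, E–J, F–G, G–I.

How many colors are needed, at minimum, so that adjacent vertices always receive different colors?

B, C, F, G are mutually adjacent (a clique of size 4), so at least 4 colors are needed.
One proper 4-coloring: A=1, B=4, C=3, D=2, E=1, F=2, G=1, H=2, I=2, J=2. Each edge has distinct colors on its endpoints.

4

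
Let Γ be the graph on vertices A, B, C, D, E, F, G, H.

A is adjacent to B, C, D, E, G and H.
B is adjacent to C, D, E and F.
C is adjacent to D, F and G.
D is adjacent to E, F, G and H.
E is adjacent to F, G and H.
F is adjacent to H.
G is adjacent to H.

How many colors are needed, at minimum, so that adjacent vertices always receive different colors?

5

A, D, E, G, H are mutually adjacent (a clique of size 5), so at least 5 colors are needed.
5 colors suffice: A=blue, B=yellow, C=green, D=red, E=green, F=blue, G=yellow, H=purple. Every edge joins two different colors.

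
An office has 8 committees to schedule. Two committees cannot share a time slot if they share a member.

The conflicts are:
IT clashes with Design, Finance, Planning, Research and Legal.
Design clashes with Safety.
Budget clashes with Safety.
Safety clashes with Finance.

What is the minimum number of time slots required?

2

IT and Design conflict, so at least 2 time slots are needed.
2 time slots suffice: time slot 1 → {IT, Safety}; time slot 2 → {Design, Budget, Finance, Planning, Research, Legal}. Every pair that conflicts lands in different time slots.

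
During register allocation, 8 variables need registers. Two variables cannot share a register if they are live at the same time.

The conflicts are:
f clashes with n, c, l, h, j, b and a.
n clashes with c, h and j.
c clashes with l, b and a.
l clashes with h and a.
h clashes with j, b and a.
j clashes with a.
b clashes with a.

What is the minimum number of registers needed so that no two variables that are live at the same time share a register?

f, c, l, a are mutually in conflict, so at least 4 registers are needed.
Using 4 registers: f=1, n=3, c=2, l=4, h=2, j=4, b=4, a=3. Every pair that conflicts lands in different registers.

4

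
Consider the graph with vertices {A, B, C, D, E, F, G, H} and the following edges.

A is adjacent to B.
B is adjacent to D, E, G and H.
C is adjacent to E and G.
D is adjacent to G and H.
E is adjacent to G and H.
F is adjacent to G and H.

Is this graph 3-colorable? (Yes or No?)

Yes

The chromatic number is 3. B, E, H are pairwise adjacent, so at least 3 colors are needed.
3 colors suffice: A=2, B=1, C=1, D=3, E=3, F=1, G=2, H=2.
That is already a proper 3-coloring.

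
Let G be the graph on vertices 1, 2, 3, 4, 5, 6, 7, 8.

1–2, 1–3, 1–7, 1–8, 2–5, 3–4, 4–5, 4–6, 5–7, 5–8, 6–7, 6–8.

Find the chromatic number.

3

The cycle 1-7-6-4-3-1 has odd length 5, so it cannot be 2-colored; at least 3 colors are needed.
3 colors suffice: color a → {1, 5, 6}; color b → {2, 4, 7, 8}; color c → {3}. Every edge joins two different colors.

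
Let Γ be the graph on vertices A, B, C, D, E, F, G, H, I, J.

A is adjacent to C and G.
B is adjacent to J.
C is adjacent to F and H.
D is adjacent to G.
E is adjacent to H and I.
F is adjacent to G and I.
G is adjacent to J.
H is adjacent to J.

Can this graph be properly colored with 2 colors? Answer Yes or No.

No

The cycle C-H-E-I-F-C has odd length 5, so it cannot be 2-colored; at least 3 colors are needed.
So 2 colors are not enough.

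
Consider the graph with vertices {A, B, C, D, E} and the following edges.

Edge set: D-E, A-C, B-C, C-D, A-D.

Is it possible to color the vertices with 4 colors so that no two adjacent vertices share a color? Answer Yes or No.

The chromatic number is 3. A, C, D are pairwise adjacent, so at least 3 colors are needed.
3 colors suffice: color 1 → {B, D}; color 2 → {C, E}; color 3 → {A}.
Since 4 ≥ 3, a proper 4-coloring certainly exists.

Yes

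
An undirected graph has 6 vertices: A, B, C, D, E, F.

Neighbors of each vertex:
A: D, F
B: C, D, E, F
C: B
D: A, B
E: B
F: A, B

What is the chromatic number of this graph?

2

B and D are adjacent, so at least 2 colors are needed.
One proper 2-coloring: A=1, B=1, C=2, D=2, E=2, F=2. Each edge has distinct colors on its endpoints.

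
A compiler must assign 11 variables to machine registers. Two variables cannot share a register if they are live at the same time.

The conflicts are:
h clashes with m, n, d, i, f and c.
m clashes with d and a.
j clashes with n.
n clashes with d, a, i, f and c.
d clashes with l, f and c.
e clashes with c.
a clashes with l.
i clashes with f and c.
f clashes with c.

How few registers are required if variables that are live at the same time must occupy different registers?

5

h, n, d, f, c pairwise conflict, so at least 5 registers are needed.
5 registers suffice: register 1 → {m, n, e, l}; register 2 → {j, d, a, i}; register 3 → {h}; register 4 → {c}; register 5 → {f}. Each listed conflict is separated.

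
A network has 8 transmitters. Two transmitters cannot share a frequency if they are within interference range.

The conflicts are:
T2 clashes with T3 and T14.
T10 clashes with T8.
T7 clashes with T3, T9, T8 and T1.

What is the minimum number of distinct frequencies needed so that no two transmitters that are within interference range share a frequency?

2

T2 and T14 conflict, so at least 2 frequencies are needed.
Using 2 frequencies: T2=1, T10=1, T7=1, T3=2, T14=2, T9=2, T8=2, T1=2. Each listed conflict is separated.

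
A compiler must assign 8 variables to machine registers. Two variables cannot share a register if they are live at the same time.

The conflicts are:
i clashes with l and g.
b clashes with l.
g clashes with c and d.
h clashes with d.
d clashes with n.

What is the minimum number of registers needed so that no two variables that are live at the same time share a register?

2

h and d conflict, so at least 2 registers are needed.
2 registers suffice: register 1 → {l, g, h, n}; register 2 → {i, b, c, d}. Every pair that conflicts lands in different registers.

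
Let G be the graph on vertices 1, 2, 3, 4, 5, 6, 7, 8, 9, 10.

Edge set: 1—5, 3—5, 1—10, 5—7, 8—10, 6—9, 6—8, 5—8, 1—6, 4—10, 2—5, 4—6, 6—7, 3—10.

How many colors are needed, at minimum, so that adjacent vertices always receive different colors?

2

5 and 8 are adjacent, so at least 2 colors are needed.
One proper 2-coloring: 1=b, 2=b, 3=b, 4=b, 5=a, 6=a, 7=b, 8=b, 9=b, 10=a. Each edge has distinct colors on its endpoints.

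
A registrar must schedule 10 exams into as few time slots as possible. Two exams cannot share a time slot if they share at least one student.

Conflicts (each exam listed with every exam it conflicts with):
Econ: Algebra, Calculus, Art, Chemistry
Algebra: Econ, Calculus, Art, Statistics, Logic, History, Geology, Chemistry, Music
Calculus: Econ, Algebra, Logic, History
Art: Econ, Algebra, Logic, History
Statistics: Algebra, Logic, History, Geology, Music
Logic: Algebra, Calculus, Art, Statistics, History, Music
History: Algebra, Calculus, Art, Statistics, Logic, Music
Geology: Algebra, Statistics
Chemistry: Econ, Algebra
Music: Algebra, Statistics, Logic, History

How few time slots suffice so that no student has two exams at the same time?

Algebra, Statistics, Logic, History, Music are mutually in conflict, so at least 5 time slots are needed.
5 time slots suffice: Econ=2, Algebra=1, Calculus=4, Art=4, Statistics=4, Logic=2, History=3, Geology=2, Chemistry=3, Music=5. Every pair that conflicts lands in different time slots.

5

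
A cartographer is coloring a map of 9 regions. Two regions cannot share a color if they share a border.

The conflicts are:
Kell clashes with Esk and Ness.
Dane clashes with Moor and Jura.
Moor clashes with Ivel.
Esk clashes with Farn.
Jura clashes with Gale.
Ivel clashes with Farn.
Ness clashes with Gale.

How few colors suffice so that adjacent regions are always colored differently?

3

The cycle Kell-Esk-Farn-Ivel-Moor-Dane-Jura-Gale-Ness-Kell has odd length 9, so it cannot be 2-colored; at least 3 colors are needed.
A valid assignment using 3 colors: Kell=2, Dane=2, Moor=1, Esk=1, Jura=1, Ivel=2, Ness=1, Farn=3, Gale=2. Each listed conflict is separated.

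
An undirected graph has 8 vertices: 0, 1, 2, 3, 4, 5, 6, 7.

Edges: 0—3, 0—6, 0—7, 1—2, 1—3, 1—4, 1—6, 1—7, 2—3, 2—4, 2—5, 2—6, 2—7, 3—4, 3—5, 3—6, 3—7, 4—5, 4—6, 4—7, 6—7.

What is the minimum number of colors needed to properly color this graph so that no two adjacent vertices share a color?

6

1, 2, 3, 4, 6, 7 form a clique, so at least 6 colors are needed.
One proper 6-coloring: 0=b, 1=f, 2=e, 3=a, 4=b, 5=c, 6=d, 7=c. Each edge has distinct colors on its endpoints.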